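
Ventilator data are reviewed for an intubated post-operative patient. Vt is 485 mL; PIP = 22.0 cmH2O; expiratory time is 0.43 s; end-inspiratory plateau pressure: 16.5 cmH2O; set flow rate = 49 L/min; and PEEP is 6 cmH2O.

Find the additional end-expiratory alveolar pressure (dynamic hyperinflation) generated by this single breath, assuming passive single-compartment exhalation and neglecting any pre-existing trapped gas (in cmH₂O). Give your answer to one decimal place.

2.6

Flow: 49 L/min ÷ 60 = 0.8167 L/s.
R = (PIP − Pplat)/V̇ = (22.0 − 16.5) / 0.8167 = 5.5/0.8167 = 6.734 cmH2O·s/L.
C = Vt/(Pplat − PEEP) = 485.0 / (16.5 − 6) = 485.0/10.5 = 46.19 mL/cmH2O.
τ = R × C = 6.734 × 0.04619 L/cmH2O = 0.311 s.
Fraction remaining = e^(−Te/τ) = e^(−0.43/0.311) = 0.2509; trapped volume = 485.0 × 0.2509 = 121.69 mL.
Additional alveolar pressure from trapping ≈ V_trapped / C = 121.69 / 46.19 = 2.635 cmH2O.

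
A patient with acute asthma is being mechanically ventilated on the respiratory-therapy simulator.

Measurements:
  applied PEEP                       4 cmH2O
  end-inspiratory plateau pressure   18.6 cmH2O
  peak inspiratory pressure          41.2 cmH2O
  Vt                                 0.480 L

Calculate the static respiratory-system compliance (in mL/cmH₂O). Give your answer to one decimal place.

32.9

Cstat = Vt / (Pplat − PEEP) = 480 / (18.6 − 4) = 480 / 14.6 = 32.877 mL/cmH2O.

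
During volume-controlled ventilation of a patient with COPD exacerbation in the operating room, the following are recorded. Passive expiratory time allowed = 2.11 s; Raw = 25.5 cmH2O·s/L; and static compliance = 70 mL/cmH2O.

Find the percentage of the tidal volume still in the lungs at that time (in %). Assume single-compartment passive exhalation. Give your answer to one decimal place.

τ = R × C = 25.5 × 70 mL/cmH2O = 25.5 × 0.070 L/cmH2O = 1.785 s.
Passive exhalation: V(t)/V₀ = e^(−t/τ) = e^(−2.11/1.785) = 0.3066.
Fraction remaining = 0.3066 → 30.66%.

30.7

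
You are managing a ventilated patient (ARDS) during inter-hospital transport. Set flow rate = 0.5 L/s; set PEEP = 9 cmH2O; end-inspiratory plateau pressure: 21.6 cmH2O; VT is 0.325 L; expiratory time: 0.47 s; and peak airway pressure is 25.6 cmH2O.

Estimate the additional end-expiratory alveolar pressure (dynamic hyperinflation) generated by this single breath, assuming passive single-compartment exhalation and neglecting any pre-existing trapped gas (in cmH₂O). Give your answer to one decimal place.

1.3

R = (PIP − Pplat)/V̇ = (25.6 − 21.6) / 0.5 = 4.0/0.5 = 8.0 cmH2O·s/L.
C = Vt/(Pplat − PEEP) = 325.0 / (21.6 − 9) = 325.0/12.6 = 25.794 mL/cmH2O.
τ = R × C = 8.0 × 0.02579 L/cmH2O = 0.2063 s.
Fraction remaining = e^(−Te/τ) = e^(−0.47/0.2063) = 0.1025; trapped volume = 325.0 × 0.1025 = 33.313 mL.
Additional alveolar pressure from trapping ≈ V_trapped / C = 33.313 / 25.794 = 1.292 cmH2O.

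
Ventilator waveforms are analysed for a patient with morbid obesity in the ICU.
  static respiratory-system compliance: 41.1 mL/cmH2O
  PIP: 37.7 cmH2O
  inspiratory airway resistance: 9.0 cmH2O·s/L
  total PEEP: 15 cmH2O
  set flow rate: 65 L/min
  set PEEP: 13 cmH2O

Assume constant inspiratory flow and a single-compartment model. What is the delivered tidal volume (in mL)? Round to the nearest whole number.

532

Flow: 65 L/min ÷ 60 = 1.0833 L/s.
Total PEEP = 15 cmH2O (set 13 + intrinsic 2); this is the baseline alveolar pressure.
Equation of motion (constant flow): PIP = Vt/C + R·V̇ + PEEP.
Vt/C = PIP − R·V̇ − PEEP = 37.7 − 9.75 − 15 = 12.95 cmH2O.
Vt = C × 12.95 = 41.1 × 12.95 = 532.25 mL.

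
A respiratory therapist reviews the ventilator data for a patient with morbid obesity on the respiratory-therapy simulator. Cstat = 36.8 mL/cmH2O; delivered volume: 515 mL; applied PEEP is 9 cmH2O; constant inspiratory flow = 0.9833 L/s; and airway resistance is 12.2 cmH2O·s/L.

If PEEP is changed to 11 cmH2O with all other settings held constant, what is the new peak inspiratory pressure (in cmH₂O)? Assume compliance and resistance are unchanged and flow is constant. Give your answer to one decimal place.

37.0

PIP = Vt/C + R·V̇ + PEEP (constant-flow equation of motion).
Only the baseline term changes: ΔPIP = ΔPEEP = 11 − 9 = 2.0 cmH2O.
Original PIP = 515/36.8 + 12.2×0.9833 + 9 = 34.991 cmH2O; new PIP = 34.991 + (2.0) = 36.991 cmH2O.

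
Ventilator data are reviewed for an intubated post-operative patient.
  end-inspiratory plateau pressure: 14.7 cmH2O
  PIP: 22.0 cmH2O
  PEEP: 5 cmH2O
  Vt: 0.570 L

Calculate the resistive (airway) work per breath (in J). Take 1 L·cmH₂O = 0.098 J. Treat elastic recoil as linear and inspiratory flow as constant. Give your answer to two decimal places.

With constant inspiratory flow the resistive pressure is constant at PIP − Pplat = 22.0 − 14.7 = 7.3 cmH2O, so resistive work = 7.3 × 0.570 = 4.161 L·cmH2O.
× 0.098 J/(L·cmH2O) → 0.4078 J.

0.41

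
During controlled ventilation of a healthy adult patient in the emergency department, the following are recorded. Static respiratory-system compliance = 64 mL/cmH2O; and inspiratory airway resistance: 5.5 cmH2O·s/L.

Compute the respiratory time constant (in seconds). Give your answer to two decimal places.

0.35

τ = R × C = 5.5 × 64 mL/cmH2O = 5.5 × 0.064 L/cmH2O = 0.352 s.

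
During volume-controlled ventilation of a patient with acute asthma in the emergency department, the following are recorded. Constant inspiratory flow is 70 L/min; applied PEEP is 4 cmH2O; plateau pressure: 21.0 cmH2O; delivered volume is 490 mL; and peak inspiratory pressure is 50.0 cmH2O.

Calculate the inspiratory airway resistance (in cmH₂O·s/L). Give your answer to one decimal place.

24.9

Flow: 70 L/min ÷ 60 = 1.1667 L/s.
Raw = (PIP − Pplat) / flow = (50.0 − 21.0) / 1.1667 = 29.0 / 1.1667 = 24.856 cmH2O·s/L.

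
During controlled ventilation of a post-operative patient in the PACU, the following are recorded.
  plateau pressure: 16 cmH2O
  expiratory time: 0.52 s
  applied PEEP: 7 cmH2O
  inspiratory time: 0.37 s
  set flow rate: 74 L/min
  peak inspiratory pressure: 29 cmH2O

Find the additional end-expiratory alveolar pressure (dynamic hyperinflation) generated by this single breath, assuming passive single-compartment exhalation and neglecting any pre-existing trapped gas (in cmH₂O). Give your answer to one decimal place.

Flow: 74 L/min ÷ 60 = 1.2333 L/s.
Vt = flow × Ti = 1.2333 L/s × 0.37 s × 1000 mL/L = 456.32 mL.
R = (PIP − Pplat)/V̇ = (29 − 16) / 1.2333 = 13.0/1.2333 = 10.541 cmH2O·s/L.
C = Vt/(Pplat − PEEP) = 456.32 / (16 − 7) = 456.32/9.0 = 50.702 mL/cmH2O.
τ = R × C = 10.541 × 0.0507 L/cmH2O = 0.5344 s.
Fraction remaining = e^(−Te/τ) = e^(−0.52/0.5344) = 0.3779; trapped volume = 456.32 × 0.3779 = 172.44 mL.
Additional alveolar pressure from trapping ≈ V_trapped / C = 172.44 / 50.702 = 3.401 cmH2O.

3.4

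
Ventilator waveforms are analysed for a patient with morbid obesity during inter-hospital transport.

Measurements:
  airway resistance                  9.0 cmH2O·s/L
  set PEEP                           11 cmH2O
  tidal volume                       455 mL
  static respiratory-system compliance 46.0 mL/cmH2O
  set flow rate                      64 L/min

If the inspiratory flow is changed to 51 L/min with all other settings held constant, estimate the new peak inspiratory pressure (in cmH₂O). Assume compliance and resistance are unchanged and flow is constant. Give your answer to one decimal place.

28.5

Flow: 64 L/min ÷ 60 = 1.0667 L/s.
New flow: 51 L/min ÷ 60 = 0.85 L/s.
PIP = Vt/C + R·V̇ + PEEP (constant-flow equation of motion).
Only the resistive term changes: ΔPIP = R × ΔV̇ = 9.0 × (0.85 − 1.0667) = 9.0 × -0.2167 = -1.95 cmH2O.
Original PIP = 455/46.0 + 9.0×1.0667 + 11 = 30.492 cmH2O; new PIP = 30.492 + (-1.95) = 28.542 cmH2O.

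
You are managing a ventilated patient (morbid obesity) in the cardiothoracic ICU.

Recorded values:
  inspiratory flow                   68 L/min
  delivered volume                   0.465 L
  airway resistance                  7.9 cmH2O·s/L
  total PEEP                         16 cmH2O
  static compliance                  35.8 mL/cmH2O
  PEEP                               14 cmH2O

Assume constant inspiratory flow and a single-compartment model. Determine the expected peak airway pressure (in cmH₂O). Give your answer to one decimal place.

Flow: 68 L/min ÷ 60 = 1.1333 L/s.
Total PEEP = 16 cmH2O (set 14 + intrinsic 2); this is the baseline alveolar pressure.
Equation of motion (constant flow): PIP = Vt/C + R·V̇ + PEEP.
PIP = 465/35.8 + 7.9×1.1333 + 16 = 12.989 + 8.953 + 16 = 37.942 cmH2O.

37.9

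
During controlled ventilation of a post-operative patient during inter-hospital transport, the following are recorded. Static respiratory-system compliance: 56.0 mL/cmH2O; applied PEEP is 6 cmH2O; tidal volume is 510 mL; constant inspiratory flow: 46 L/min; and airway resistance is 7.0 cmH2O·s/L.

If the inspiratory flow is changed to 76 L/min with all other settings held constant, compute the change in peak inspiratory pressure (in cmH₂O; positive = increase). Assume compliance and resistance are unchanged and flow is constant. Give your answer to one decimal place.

Flow: 46 L/min ÷ 60 = 0.7667 L/s.
New flow: 76 L/min ÷ 60 = 1.2667 L/s.
PIP = Vt/C + R·V̇ + PEEP (constant-flow equation of motion).
Only the resistive term changes: ΔPIP = R × ΔV̇ = 7.0 × (1.2667 − 0.7667) = 7.0 × 0.5 = 3.5 cmH2O.

3.5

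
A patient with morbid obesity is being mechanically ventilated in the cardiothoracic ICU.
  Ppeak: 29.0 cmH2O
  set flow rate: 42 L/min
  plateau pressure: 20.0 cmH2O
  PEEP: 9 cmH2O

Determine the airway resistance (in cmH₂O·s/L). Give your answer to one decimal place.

Flow: 42 L/min ÷ 60 = 0.7 L/s.
Raw = (PIP − Pplat) / flow = (29.0 − 20.0) / 0.7 = 9.0 / 0.7 = 12.857 cmH2O·s/L.

12.9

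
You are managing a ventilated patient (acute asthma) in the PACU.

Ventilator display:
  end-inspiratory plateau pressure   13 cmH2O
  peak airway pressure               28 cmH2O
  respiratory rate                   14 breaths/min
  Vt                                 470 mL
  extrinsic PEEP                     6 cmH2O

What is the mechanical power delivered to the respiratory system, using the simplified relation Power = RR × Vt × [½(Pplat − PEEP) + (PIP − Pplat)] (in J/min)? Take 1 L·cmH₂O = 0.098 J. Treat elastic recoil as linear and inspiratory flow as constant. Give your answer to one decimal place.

Per-breath work = Vt × [½(Pplat−PEEP) + (PIP−Pplat)] = 0.470 × [0.5×7.0 + 15.0] = 0.470 × 18.5 = 8.695 L·cmH2O.
Power = 14 × 8.695 = 121.73 L·cmH2O/min.
× 0.098 J/(L·cmH2O) → 11.93 J/min.

11.9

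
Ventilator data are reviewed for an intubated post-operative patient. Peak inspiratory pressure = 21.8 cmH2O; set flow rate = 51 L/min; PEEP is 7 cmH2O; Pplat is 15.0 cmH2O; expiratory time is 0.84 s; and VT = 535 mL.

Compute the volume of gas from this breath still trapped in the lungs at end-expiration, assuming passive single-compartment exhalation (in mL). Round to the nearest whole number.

111

Flow: 51 L/min ÷ 60 = 0.85 L/s.
R = (PIP − Pplat)/V̇ = (21.8 − 15.0) / 0.85 = 6.8/0.85 = 8.0 cmH2O·s/L.
C = Vt/(Pplat − PEEP) = 535.0 / (15.0 − 7) = 535.0/8.0 = 66.875 mL/cmH2O.
τ = R × C = 8.0 × 0.06688 L/cmH2O = 0.535 s.
Fraction remaining = e^(−Te/τ) = e^(−0.84/0.535) = 0.208.
Trapped volume = 535.0 × 0.208 = 111.28 mL.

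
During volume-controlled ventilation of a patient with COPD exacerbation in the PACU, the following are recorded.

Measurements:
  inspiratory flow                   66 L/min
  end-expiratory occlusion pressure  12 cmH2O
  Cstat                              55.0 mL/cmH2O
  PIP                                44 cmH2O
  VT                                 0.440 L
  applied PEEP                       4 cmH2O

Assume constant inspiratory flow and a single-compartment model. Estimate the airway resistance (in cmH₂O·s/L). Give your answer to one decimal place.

Flow: 66 L/min ÷ 60 = 1.1 L/s.
Total PEEP = 12 cmH2O (set 4 + intrinsic 8); this is the baseline alveolar pressure.
Equation of motion (constant flow): PIP = Vt/C + R·V̇ + PEEP.
R·V̇ = PIP − Vt/C − PEEP = 44 − 440/55.0 − 12 = 44 − 8.0 − 12 = 24.0 cmH2O.
R = 24.0 / 1.1 = 21.818 cmH2O·s/L.

21.8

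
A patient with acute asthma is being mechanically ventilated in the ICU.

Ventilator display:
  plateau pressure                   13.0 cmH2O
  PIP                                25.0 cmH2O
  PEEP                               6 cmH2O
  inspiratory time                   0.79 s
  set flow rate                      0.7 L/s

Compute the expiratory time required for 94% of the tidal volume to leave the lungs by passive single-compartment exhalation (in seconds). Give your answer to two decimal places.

Vt = flow × Ti = 0.7 L/s × 0.79 s × 1000 mL/L = 553.0 mL.
R = (PIP − Pplat)/V̇ = (25.0 − 13.0) / 0.7 = 12.0/0.7 = 17.143 cmH2O·s/L.
C = Vt/(Pplat − PEEP) = 553.0 / (13.0 − 6) = 553.0/7.0 = 79.0 mL/cmH2O.
τ = R × C = 17.143 × 0.079 L/cmH2O = 1.354 s.
t = −τ·ln(1 − 0.94) = −1.354·ln(0.06) = 3.809 s.

3.81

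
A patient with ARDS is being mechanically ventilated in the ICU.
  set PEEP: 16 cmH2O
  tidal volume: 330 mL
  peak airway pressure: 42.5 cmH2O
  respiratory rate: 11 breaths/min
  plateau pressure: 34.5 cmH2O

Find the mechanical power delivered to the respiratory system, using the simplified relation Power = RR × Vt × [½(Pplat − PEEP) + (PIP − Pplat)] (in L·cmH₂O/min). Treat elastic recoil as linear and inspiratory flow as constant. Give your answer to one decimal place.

62.6

Per-breath work = Vt × [½(Pplat−PEEP) + (PIP−Pplat)] = 0.330 × [0.5×18.5 + 8.0] = 0.330 × 17.25 = 5.693 L·cmH2O.
Power = 11 × 5.693 = 62.623 L·cmH2O/min.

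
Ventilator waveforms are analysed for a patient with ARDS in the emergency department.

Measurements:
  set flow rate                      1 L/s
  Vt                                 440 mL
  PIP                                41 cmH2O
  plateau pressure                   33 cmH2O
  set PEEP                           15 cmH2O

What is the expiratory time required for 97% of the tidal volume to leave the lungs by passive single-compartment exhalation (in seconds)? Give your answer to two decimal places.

0.69

R = (PIP − Pplat)/V̇ = (41 − 33) / 1 = 8.0/1 = 8.0 cmH2O·s/L.
C = Vt/(Pplat − PEEP) = 440.0 / (33 − 15) = 440.0/18.0 = 24.444 mL/cmH2O.
τ = R × C = 8.0 × 0.02444 L/cmH2O = 0.1955 s.
t = −τ·ln(1 − 0.97) = −0.1955·ln(0.03) = 0.6855 s.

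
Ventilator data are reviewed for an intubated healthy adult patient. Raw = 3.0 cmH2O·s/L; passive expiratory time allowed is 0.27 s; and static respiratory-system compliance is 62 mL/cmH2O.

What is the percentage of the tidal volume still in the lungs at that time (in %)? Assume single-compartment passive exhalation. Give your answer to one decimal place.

τ = R × C = 3.0 × 62 mL/cmH2O = 3.0 × 0.062 L/cmH2O = 0.186 s.
Passive exhalation: V(t)/V₀ = e^(−t/τ) = e^(−0.27/0.186) = 0.2342.
Fraction remaining = 0.2342 → 23.42%.

23.4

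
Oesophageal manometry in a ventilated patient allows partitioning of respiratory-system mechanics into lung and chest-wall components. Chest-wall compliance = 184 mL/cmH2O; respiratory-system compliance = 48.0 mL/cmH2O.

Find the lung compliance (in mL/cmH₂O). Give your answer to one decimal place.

1/CL = 1/Crs − 1/Ccw.
1/CL = 1/48.0 − 1/184 = 0.0154.
CL = 64.935 mL/cmH2O.

64.9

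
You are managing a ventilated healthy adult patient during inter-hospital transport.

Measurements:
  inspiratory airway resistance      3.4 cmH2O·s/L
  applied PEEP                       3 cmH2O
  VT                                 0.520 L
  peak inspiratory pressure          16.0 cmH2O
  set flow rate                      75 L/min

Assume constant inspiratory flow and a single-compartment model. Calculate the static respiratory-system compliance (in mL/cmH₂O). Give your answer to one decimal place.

59.4

Flow: 75 L/min ÷ 60 = 1.25 L/s.
Equation of motion (constant flow): PIP = Vt/C + R·V̇ + PEEP.
Vt/C = PIP − R·V̇ − PEEP = 16.0 − 3.4×1.25 − 3 = 16.0 − 4.25 − 3 = 8.75 cmH2O.
C = Vt / 8.75 = 520 / 8.75 = 59.429 mL/cmH2O.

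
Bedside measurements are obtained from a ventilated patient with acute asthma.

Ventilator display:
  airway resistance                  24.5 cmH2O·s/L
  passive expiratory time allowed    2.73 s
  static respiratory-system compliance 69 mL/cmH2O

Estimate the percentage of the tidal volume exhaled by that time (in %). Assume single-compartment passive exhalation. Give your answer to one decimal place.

80.1

τ = R × C = 24.5 × 69 mL/cmH2O = 24.5 × 0.069 L/cmH2O = 1.691 s.
Passive exhalation: V(t)/V₀ = e^(−t/τ) = e^(−2.73/1.691) = 0.199.
Fraction exhaled = 1 − 0.199 = 0.801 → 80.1%.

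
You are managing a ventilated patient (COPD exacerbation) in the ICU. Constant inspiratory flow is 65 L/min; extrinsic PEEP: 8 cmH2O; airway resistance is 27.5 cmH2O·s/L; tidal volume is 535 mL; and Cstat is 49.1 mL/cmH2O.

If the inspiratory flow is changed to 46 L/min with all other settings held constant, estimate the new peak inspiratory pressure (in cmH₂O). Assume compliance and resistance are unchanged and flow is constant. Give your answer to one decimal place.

Flow: 65 L/min ÷ 60 = 1.0833 L/s.
New flow: 46 L/min ÷ 60 = 0.7667 L/s.
PIP = Vt/C + R·V̇ + PEEP (constant-flow equation of motion).
Only the resistive term changes: ΔPIP = R × ΔV̇ = 27.5 × (0.7667 − 1.0833) = 27.5 × -0.3166 = -8.707 cmH2O.
Original PIP = 535/49.1 + 27.5×1.0833 + 8 = 48.687 cmH2O; new PIP = 48.687 + (-8.707) = 39.98 cmH2O.

40.0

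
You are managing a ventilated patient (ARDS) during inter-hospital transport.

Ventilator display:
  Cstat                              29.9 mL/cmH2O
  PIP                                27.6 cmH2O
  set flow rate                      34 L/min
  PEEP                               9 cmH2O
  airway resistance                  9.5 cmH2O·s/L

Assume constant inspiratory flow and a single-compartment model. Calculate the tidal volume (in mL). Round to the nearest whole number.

395

Flow: 34 L/min ÷ 60 = 0.5667 L/s.
Equation of motion (constant flow): PIP = Vt/C + R·V̇ + PEEP.
Vt/C = PIP − R·V̇ − PEEP = 27.6 − 5.384 − 9 = 13.216 cmH2O.
Vt = C × 13.216 = 29.9 × 13.216 = 395.16 mL.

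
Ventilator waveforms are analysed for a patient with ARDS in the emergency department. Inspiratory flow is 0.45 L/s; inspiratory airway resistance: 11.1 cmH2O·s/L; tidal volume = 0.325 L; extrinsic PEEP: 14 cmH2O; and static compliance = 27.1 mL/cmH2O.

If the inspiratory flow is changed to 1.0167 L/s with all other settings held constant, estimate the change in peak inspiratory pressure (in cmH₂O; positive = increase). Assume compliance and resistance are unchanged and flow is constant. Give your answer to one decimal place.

6.3

PIP = Vt/C + R·V̇ + PEEP (constant-flow equation of motion).
Only the resistive term changes: ΔPIP = R × ΔV̇ = 11.1 × (1.0167 − 0.45) = 11.1 × 0.5667 = 6.29 cmH2O.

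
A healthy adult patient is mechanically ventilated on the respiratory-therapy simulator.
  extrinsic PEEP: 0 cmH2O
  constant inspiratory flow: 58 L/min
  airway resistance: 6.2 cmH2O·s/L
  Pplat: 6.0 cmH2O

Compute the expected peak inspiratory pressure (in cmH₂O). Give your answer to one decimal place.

12.0

Flow: 58 L/min ÷ 60 = 0.9667 L/s.
PIP = Pplat + Raw × flow = 6.0 + 6.2 × 0.9667 = 6.0 + 5.994 = 11.994 cmH2O.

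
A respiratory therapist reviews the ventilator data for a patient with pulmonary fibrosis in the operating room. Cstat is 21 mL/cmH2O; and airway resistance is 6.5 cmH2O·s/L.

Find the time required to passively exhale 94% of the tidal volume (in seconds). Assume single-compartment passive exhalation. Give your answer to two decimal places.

τ = R × C = 6.5 × 21 mL/cmH2O = 6.5 × 0.021 L/cmH2O = 0.1365 s.
Exhaled fraction f = 1 − e^(−t/τ) → t = −τ·ln(1 − f) = −0.1365·ln(0.06) = 0.384 s.

0.38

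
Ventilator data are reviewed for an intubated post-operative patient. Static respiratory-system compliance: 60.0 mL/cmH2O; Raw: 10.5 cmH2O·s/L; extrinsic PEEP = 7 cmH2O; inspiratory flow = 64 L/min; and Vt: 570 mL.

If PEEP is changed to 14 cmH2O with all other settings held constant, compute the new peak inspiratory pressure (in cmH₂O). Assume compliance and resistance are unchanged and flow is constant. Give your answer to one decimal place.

34.7

Flow: 64 L/min ÷ 60 = 1.0667 L/s.
PIP = Vt/C + R·V̇ + PEEP (constant-flow equation of motion).
Only the baseline term changes: ΔPIP = ΔPEEP = 14 − 7 = 7.0 cmH2O.
Original PIP = 570/60.0 + 10.5×1.0667 + 7 = 27.7 cmH2O; new PIP = 27.7 + (7.0) = 34.7 cmH2O.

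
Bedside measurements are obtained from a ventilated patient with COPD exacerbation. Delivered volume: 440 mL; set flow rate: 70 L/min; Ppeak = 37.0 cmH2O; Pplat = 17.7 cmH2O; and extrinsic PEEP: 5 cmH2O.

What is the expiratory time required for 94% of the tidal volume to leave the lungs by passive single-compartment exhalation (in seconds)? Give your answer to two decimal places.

Flow: 70 L/min ÷ 60 = 1.1667 L/s.
R = (PIP − Pplat)/V̇ = (37.0 − 17.7) / 1.1667 = 19.3/1.1667 = 16.542 cmH2O·s/L.
C = Vt/(Pplat − PEEP) = 440.0 / (17.7 − 5) = 440.0/12.7 = 34.646 mL/cmH2O.
τ = R × C = 16.542 × 0.03465 L/cmH2O = 0.5732 s.
t = −τ·ln(1 − 0.94) = −0.5732·ln(0.06) = 1.613 s.

1.61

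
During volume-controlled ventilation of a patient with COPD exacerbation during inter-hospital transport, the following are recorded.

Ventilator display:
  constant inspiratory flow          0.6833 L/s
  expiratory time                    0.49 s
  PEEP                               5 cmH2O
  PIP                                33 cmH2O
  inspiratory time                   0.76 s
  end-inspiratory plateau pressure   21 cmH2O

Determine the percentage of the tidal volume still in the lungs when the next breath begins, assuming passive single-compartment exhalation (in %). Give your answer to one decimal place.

Vt = flow × Ti = 0.6833 L/s × 0.76 s × 1000 mL/L = 519.31 mL.
R = (PIP − Pplat)/V̇ = (33 − 21) / 0.6833 = 12.0/0.6833 = 17.562 cmH2O·s/L.
C = Vt/(Pplat − PEEP) = 519.31 / (21 − 5) = 519.31/16.0 = 32.457 mL/cmH2O.
τ = R × C = 17.562 × 0.03246 L/cmH2O = 0.5701 s.
Fraction remaining at end-expiration = e^(−Te/τ) = e^(−0.49/0.5701) = 0.4234 → 42.34%.

42.3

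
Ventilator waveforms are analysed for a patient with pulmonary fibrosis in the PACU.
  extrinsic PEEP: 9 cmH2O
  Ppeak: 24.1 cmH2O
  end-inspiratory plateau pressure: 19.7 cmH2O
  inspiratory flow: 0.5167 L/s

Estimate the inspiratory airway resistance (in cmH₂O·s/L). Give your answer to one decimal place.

Raw = (PIP − Pplat) / flow = (24.1 − 19.7) / 0.5167 = 4.4 / 0.5167 = 8.516 cmH2O·s/L.

8.5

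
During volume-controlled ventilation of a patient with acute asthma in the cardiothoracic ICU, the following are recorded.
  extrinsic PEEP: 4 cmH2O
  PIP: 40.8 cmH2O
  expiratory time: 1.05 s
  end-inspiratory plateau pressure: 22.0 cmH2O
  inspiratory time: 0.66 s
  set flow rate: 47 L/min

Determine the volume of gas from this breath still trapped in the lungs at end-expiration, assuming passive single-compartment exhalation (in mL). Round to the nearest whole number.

113

Flow: 47 L/min ÷ 60 = 0.7833 L/s.
Vt = flow × Ti = 0.7833 L/s × 0.66 s × 1000 mL/L = 516.98 mL.
R = (PIP − Pplat)/V̇ = (40.8 − 22.0) / 0.7833 = 18.8/0.7833 = 24.001 cmH2O·s/L.
C = Vt/(Pplat − PEEP) = 516.98 / (22.0 − 4) = 516.98/18.0 = 28.721 mL/cmH2O.
τ = R × C = 24.001 × 0.02872 L/cmH2O = 0.6893 s.
Fraction remaining = e^(−Te/τ) = e^(−1.05/0.6893) = 0.218.
Trapped volume = 516.98 × 0.218 = 112.7 mL.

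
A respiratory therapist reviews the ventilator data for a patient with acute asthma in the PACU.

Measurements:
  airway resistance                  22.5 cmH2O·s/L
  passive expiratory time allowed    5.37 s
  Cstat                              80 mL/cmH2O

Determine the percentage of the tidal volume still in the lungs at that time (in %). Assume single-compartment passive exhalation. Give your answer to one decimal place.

τ = R × C = 22.5 × 80 mL/cmH2O = 22.5 × 0.080 L/cmH2O = 1.8 s.
Passive exhalation: V(t)/V₀ = e^(−t/τ) = e^(−5.37/1.8) = 0.05062.
Fraction remaining = 0.05062 → 5.062%.

5.1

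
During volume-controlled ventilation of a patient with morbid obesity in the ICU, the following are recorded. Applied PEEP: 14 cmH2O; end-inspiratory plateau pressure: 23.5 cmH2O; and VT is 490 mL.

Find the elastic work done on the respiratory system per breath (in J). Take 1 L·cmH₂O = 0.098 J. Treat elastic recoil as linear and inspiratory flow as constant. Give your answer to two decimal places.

0.23

Elastic work ≈ ½ × (Pplat − PEEP) × Vt = 0.5 × (23.5 − 14) × 0.490 L = 0.5 × 9.5 × 0.490 = 2.328 L·cmH2O.
× 0.098 J/(L·cmH2O) → 0.2281 J.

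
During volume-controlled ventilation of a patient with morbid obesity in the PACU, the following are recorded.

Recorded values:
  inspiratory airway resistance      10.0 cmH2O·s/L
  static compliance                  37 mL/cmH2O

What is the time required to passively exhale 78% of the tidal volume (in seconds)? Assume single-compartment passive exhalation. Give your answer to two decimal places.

τ = R × C = 10.0 × 37 mL/cmH2O = 10.0 × 0.037 L/cmH2O = 0.37 s.
Exhaled fraction f = 1 − e^(−t/τ) → t = −τ·ln(1 − f) = −0.37·ln(0.22) = 0.5602 s.

0.56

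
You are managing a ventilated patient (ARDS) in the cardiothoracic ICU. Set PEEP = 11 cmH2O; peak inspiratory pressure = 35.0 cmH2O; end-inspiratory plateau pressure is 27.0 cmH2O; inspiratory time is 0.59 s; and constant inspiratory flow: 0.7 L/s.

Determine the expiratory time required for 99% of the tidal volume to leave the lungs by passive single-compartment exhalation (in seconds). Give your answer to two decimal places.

Vt = flow × Ti = 0.7 L/s × 0.59 s × 1000 mL/L = 413.0 mL.
R = (PIP − Pplat)/V̇ = (35.0 − 27.0) / 0.7 = 8.0/0.7 = 11.429 cmH2O·s/L.
C = Vt/(Pplat − PEEP) = 413.0 / (27.0 − 11) = 413.0/16.0 = 25.813 mL/cmH2O.
τ = R × C = 11.429 × 0.02581 L/cmH2O = 0.295 s.
t = −τ·ln(1 − 0.99) = −0.295·ln(0.01) = 1.359 s.

1.36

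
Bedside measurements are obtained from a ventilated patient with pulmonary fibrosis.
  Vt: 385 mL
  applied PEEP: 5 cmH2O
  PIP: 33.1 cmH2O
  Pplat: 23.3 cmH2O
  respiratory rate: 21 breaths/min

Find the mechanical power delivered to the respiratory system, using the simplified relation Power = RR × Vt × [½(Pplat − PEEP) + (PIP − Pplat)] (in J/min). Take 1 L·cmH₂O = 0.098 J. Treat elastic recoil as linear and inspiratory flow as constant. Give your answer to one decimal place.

15.0

Per-breath work = Vt × [½(Pplat−PEEP) + (PIP−Pplat)] = 0.385 × [0.5×18.3 + 9.8] = 0.385 × 18.95 = 7.296 L·cmH2O.
Power = 21 × 7.296 = 153.22 L·cmH2O/min.
× 0.098 J/(L·cmH2O) → 15.016 J/min.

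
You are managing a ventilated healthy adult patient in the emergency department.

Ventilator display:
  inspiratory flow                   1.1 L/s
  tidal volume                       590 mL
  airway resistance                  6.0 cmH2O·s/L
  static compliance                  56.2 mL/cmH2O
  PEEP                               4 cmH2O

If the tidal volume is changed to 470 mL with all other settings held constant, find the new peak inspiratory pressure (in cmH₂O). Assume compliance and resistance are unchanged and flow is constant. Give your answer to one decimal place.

19.0

PIP = Vt/C + R·V̇ + PEEP (constant-flow equation of motion).
Only the elastic term changes: ΔPIP = ΔVt / C = (470 − 590) / 56.2 = -2.135 cmH2O.
Original PIP = 590/56.2 + 6.0×1.1 + 4 = 21.098 cmH2O; new PIP = 21.098 + (-2.135) = 18.963 cmH2O.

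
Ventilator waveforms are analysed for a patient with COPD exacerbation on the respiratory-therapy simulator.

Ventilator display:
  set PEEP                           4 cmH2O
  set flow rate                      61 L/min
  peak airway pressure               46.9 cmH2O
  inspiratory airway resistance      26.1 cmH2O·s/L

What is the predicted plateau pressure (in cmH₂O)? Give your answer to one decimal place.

20.4

Flow: 61 L/min ÷ 60 = 1.0167 L/s.
Pplat = PIP − Raw × flow = 46.9 − 26.1 × 1.0167 = 46.9 − 26.536 = 20.364 cmH2O.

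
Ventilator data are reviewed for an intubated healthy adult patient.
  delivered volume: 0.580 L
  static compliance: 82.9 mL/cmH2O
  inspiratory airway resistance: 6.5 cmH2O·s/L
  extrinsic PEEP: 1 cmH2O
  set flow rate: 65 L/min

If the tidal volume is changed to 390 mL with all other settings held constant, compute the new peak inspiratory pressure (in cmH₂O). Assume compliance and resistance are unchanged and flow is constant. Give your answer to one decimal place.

Flow: 65 L/min ÷ 60 = 1.0833 L/s.
PIP = Vt/C + R·V̇ + PEEP (constant-flow equation of motion).
Only the elastic term changes: ΔPIP = ΔVt / C = (390 − 580) / 82.9 = -2.292 cmH2O.
Original PIP = 580/82.9 + 6.5×1.0833 + 1 = 15.038 cmH2O; new PIP = 15.038 + (-2.292) = 12.746 cmH2O.

12.7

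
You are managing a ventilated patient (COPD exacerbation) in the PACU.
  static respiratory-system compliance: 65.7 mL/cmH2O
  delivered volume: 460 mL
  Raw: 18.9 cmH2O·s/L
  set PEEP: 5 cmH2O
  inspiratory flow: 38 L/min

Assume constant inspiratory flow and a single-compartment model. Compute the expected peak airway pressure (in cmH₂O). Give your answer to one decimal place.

24.0

Flow: 38 L/min ÷ 60 = 0.6333 L/s.
Equation of motion (constant flow): PIP = Vt/C + R·V̇ + PEEP.
PIP = 460/65.7 + 18.9×0.6333 + 5 = 7.002 + 11.969 + 5 = 23.971 cmH2O.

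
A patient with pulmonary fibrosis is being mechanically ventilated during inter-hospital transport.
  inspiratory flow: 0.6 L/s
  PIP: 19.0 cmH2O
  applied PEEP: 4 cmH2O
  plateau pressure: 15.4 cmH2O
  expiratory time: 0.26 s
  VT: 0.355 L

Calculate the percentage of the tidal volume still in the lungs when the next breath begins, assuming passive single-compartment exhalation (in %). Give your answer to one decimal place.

R = (PIP − Pplat)/V̇ = (19.0 − 15.4) / 0.6 = 3.6/0.6 = 6.0 cmH2O·s/L.
C = Vt/(Pplat − PEEP) = 355.0 / (15.4 − 4) = 355.0/11.4 = 31.14 mL/cmH2O.
τ = R × C = 6.0 × 0.03114 L/cmH2O = 0.1868 s.
Fraction remaining at end-expiration = e^(−Te/τ) = e^(−0.26/0.1868) = 0.2486 → 24.86%.

24.9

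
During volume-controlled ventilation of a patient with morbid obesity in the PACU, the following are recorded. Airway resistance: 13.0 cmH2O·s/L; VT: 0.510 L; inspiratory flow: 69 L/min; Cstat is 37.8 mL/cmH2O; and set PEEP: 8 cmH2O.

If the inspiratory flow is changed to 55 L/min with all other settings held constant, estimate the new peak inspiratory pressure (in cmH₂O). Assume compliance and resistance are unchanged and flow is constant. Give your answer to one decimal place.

Flow: 69 L/min ÷ 60 = 1.15 L/s.
New flow: 55 L/min ÷ 60 = 0.9167 L/s.
PIP = Vt/C + R·V̇ + PEEP (constant-flow equation of motion).
Only the resistive term changes: ΔPIP = R × ΔV̇ = 13.0 × (0.9167 − 1.15) = 13.0 × -0.2333 = -3.033 cmH2O.
Original PIP = 510/37.8 + 13.0×1.15 + 8 = 36.442 cmH2O; new PIP = 36.442 + (-3.033) = 33.409 cmH2O.

33.4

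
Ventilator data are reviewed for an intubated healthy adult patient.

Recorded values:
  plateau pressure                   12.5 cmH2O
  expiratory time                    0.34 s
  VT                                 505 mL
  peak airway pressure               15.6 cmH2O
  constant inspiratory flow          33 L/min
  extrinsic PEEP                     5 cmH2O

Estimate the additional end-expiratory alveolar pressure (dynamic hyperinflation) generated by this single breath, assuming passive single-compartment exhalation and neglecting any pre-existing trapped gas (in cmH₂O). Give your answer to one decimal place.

3.1

Flow: 33 L/min ÷ 60 = 0.55 L/s.
R = (PIP − Pplat)/V̇ = (15.6 − 12.5) / 0.55 = 3.1/0.55 = 5.636 cmH2O·s/L.
C = Vt/(Pplat − PEEP) = 505.0 / (12.5 − 5) = 505.0/7.5 = 67.333 mL/cmH2O.
τ = R × C = 5.636 × 0.06733 L/cmH2O = 0.3795 s.
Fraction remaining = e^(−Te/τ) = e^(−0.34/0.3795) = 0.4082; trapped volume = 505.0 × 0.4082 = 206.14 mL.
Additional alveolar pressure from trapping ≈ V_trapped / C = 206.14 / 67.333 = 3.062 cmH2O.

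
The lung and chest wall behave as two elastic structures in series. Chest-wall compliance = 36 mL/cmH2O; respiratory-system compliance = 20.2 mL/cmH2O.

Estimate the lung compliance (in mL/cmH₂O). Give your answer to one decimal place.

1/CL = 1/Crs − 1/Ccw.
1/CL = 1/20.2 − 1/36 = 0.02173.
CL = 46.019 mL/cmH2O.

46.0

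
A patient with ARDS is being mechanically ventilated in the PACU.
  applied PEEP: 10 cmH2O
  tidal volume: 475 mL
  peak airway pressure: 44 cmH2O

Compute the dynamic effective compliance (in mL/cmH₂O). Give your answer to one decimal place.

14.0

Dynamic compliance = Vt / (PIP − PEEP) = 475 / (44 − 10) = 475 / 34.0 = 13.971 mL/cmH2O.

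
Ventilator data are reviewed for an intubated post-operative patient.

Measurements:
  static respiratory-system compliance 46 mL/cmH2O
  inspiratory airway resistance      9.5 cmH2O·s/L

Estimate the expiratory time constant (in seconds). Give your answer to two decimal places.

0.44

τ = R × C = 9.5 × 46 mL/cmH2O = 9.5 × 0.046 L/cmH2O = 0.437 s.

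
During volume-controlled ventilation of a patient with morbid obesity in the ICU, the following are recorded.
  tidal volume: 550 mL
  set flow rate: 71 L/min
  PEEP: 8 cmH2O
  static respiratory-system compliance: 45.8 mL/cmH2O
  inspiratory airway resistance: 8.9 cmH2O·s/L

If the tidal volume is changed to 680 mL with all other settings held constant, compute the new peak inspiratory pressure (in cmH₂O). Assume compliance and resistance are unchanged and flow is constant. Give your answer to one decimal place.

33.4

Flow: 71 L/min ÷ 60 = 1.1833 L/s.
PIP = Vt/C + R·V̇ + PEEP (constant-flow equation of motion).
Only the elastic term changes: ΔPIP = ΔVt / C = (680 − 550) / 45.8 = 2.838 cmH2O.
Original PIP = 550/45.8 + 8.9×1.1833 + 8 = 30.54 cmH2O; new PIP = 30.54 + (2.838) = 33.378 cmH2O.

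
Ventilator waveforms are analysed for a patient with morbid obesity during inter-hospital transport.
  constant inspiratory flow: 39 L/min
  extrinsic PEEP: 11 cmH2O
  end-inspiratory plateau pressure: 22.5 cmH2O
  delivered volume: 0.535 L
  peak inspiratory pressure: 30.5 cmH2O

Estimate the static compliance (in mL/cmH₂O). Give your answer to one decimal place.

46.5

Cstat = Vt / (Pplat − PEEP) = 535 / (22.5 − 11) = 535 / 11.5 = 46.522 mL/cmH2O.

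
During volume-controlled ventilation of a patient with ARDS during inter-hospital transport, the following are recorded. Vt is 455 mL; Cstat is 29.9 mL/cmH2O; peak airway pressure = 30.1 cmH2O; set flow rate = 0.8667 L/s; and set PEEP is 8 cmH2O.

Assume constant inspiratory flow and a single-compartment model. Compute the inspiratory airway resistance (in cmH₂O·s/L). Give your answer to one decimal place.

7.9

Equation of motion (constant flow): PIP = Vt/C + R·V̇ + PEEP.
R·V̇ = PIP − Vt/C − PEEP = 30.1 − 455/29.9 − 8 = 30.1 − 15.217 − 8 = 6.883 cmH2O.
R = 6.883 / 0.8667 = 7.942 cmH2O·s/L.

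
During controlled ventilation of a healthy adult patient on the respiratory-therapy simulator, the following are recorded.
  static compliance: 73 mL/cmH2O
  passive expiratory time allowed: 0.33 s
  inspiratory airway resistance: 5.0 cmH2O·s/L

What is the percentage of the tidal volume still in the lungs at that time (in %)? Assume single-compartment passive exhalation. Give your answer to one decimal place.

40.5

τ = R × C = 5.0 × 73 mL/cmH2O = 5.0 × 0.073 L/cmH2O = 0.365 s.
Passive exhalation: V(t)/V₀ = e^(−t/τ) = e^(−0.33/0.365) = 0.4049.
Fraction remaining = 0.4049 → 40.49%.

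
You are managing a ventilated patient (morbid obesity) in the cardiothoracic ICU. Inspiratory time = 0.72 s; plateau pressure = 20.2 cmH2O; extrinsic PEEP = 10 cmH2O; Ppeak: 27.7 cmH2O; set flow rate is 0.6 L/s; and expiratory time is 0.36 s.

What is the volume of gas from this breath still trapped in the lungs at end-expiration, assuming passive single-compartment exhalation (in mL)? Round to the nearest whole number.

Vt = flow × Ti = 0.6 L/s × 0.72 s × 1000 mL/L = 432.0 mL.
R = (PIP − Pplat)/V̇ = (27.7 − 20.2) / 0.6 = 7.5/0.6 = 12.5 cmH2O·s/L.
C = Vt/(Pplat − PEEP) = 432.0 / (20.2 − 10) = 432.0/10.2 = 42.353 mL/cmH2O.
τ = R × C = 12.5 × 0.04235 L/cmH2O = 0.5294 s.
Fraction remaining = e^(−Te/τ) = e^(−0.36/0.5294) = 0.5066.
Trapped volume = 432.0 × 0.5066 = 218.85 mL.

219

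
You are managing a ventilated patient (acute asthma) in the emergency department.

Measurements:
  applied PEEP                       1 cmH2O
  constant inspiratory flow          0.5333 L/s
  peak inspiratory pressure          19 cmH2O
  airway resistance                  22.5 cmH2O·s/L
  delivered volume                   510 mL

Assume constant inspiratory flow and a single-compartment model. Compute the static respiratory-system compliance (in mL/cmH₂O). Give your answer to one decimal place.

85.0

Equation of motion (constant flow): PIP = Vt/C + R·V̇ + PEEP.
Vt/C = PIP − R·V̇ − PEEP = 19 − 22.5×0.5333 − 1 = 19 − 11.999 − 1 = 6.001 cmH2O.
C = Vt / 6.001 = 510 / 6.001 = 84.986 mL/cmH2O.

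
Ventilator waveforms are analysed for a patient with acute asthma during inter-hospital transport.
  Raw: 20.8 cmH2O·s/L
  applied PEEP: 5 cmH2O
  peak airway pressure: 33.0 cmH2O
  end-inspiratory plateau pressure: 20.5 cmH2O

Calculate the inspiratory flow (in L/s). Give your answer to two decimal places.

0.60

flow = (PIP − Pplat) / Raw = 12.5 / 20.8 = 0.601 L/s.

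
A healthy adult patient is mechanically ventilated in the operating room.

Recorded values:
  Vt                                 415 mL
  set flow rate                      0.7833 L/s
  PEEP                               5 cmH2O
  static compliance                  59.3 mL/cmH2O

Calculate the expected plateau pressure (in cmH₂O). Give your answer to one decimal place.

12.0

Pplat = PEEP + Vt / Cstat = 5 + 415 / 59.3 = 5 + 6.998 = 11.998 cmH2O.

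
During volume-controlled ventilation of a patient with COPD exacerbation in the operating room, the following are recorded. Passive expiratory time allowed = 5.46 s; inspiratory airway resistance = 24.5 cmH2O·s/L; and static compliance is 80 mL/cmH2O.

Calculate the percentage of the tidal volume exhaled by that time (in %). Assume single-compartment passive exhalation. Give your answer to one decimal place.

93.8

τ = R × C = 24.5 × 80 mL/cmH2O = 24.5 × 0.080 L/cmH2O = 1.96 s.
Passive exhalation: V(t)/V₀ = e^(−t/τ) = e^(−5.46/1.96) = 0.06169.
Fraction exhaled = 1 − 0.06169 = 0.9383 → 93.83%.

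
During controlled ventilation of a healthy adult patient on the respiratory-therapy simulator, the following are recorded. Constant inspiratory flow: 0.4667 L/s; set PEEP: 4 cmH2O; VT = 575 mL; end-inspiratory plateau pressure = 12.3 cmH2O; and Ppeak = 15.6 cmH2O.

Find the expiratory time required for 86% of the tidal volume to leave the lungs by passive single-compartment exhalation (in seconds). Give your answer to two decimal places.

R = (PIP − Pplat)/V̇ = (15.6 − 12.3) / 0.4667 = 3.3/0.4667 = 7.071 cmH2O·s/L.
C = Vt/(Pplat − PEEP) = 575.0 / (12.3 − 4) = 575.0/8.3 = 69.277 mL/cmH2O.
τ = R × C = 7.071 × 0.06928 L/cmH2O = 0.4899 s.
t = −τ·ln(1 − 0.86) = −0.4899·ln(0.14) = 0.9632 s.

0.96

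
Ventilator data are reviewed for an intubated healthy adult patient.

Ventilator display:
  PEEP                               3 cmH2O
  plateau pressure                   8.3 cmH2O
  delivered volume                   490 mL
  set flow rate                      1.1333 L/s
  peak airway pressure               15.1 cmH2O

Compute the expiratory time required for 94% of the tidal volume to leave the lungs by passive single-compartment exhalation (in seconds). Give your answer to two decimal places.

1.56

R = (PIP − Pplat)/V̇ = (15.1 − 8.3) / 1.1333 = 6.8/1.1333 = 6.0 cmH2O·s/L.
C = Vt/(Pplat − PEEP) = 490.0 / (8.3 − 3) = 490.0/5.3 = 92.453 mL/cmH2O.
τ = R × C = 6.0 × 0.09245 L/cmH2O = 0.5547 s.
t = −τ·ln(1 − 0.94) = −0.5547·ln(0.06) = 1.561 s.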